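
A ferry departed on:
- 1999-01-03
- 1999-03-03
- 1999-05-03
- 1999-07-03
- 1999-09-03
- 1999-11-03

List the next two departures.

2000-01-03, 2000-03-03

The day-of-month is always 3 (59, 61, 61, 62, 61 days between events).
So this recurs on the 3rd of every 2 months.
Next: January 2000 → 2000-01-03.
March 2000: 2000-03-03.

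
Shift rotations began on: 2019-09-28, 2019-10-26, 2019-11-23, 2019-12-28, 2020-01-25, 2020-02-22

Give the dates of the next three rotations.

Gaps: 28, 28, 35, 28, 28 days — a mix of 28 and 35. Every date is a Saturday.
Each is the 4th Saturday of its month.
4th Saturday of March 2020: 2020-03-28.
April 2020 — 4th Saturday is 2020-04-25.
May 2020 — 4th Saturday is 2020-05-23.

2020-03-28, 2020-04-25, 2020-05-23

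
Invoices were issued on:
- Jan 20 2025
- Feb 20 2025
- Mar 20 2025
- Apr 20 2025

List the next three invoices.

May 20 2025, Jun 20 2025, Jul 20 2025

The day-of-month is always 20 (31, 28, 31 days between events).
So this recurs on the 20th of each month.
Next: May 2025 → May 20 2025.
June 2025: Jun 20 2025.
July 2025: Jul 20 2025.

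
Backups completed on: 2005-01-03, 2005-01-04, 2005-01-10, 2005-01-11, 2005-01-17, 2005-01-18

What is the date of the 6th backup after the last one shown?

2005-02-08

Gaps: 1, 6, 1, 6, 1 days — not constant, but cyclic with period 2.
The events fall on every Monday and Tuesday.
Next Monday: 2005-01-24.
The following Tuesday is 2005-01-25.
The following Monday is 2005-01-31.
Next Tuesday: 2005-02-01.
Next Monday: 2005-02-07.
The following Tuesday is 2005-02-08.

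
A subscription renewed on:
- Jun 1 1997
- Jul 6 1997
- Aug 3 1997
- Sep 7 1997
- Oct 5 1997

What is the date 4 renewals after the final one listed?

Feb 1 1998

These are Sundays at 28- or 35-day spacing (35, 28, 35, 28).
The pattern: 1st Sunday of the month.
1st Sunday of November 1997: Nov 2 1997.
1st Sunday of December 1997: Dec 7 1997.
January 1998 — 1st Sunday is Jan 4 1998.
1st Sunday of February 1998: Feb 1 1998.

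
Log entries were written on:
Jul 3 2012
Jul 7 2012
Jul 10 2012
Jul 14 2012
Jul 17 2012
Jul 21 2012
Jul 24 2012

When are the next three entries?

The gap pattern 4, 3, 4, 3, 4, 3 repeats every 2 events.
These are the Tuesdays and Saturdays of each week.
The following Saturday is Jul 28 2012.
Next Tuesday: Jul 31 2012.
The following Saturday is Aug 4 2012.

Jul 28 2012, Jul 31 2012, Aug 4 2012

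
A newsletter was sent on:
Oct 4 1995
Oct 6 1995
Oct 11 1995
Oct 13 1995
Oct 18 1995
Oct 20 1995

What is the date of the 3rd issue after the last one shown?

The gap pattern 2, 5, 2, 5, 2 repeats every 2 events.
These are the Wednesdays and Fridays of each week.
The following Wednesday is Oct 25 1995.
Next Friday: Oct 27 1995.
The following Wednesday is Nov 1 1995.

Nov 1 1995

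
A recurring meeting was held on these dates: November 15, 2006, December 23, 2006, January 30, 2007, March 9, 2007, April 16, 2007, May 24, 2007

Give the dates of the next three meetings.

Every event comes 38 days after the last (38, 38, 38, 38, 38).
May 24, 2007 + 38 days = July 1, 2007.
July 1, 2007 + 38 days = August 8, 2007.
August 8, 2007 + 38 days = September 15, 2007.

July 1, 2007; August 8, 2007; September 15, 2007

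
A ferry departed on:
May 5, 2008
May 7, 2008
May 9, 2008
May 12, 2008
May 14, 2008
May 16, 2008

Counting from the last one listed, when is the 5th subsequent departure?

May 28, 2008

The gap pattern 2, 2, 3, 2, 2 repeats every 3 events.
These are the Mondays, Wednesdays and Fridays of each week.
Next Monday: May 19, 2008.
The following Wednesday is May 21, 2008.
The following Friday is May 23, 2008.
The following Monday is May 26, 2008.
Next Wednesday: May 28, 2008.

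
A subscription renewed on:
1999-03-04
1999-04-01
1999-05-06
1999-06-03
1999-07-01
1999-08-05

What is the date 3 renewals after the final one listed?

All dates are Thursdays, 28, 35, 28, 28, 35 days apart.
Specifically, the 1st Thursday of each month.
September 1999 — 1st Thursday is 1999-09-02.
1st Thursday of October 1999: 1999-10-07.
1st Thursday of November 1999: 1999-11-04.

1999-11-04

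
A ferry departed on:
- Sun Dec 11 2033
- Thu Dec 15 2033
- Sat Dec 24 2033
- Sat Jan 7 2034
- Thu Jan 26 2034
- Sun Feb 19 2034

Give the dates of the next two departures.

Gaps: 4, 9, 14, 19, 24 days — each gap is 5 larger than the previous one.
Next gap: 29 days. Sun Feb 19 2034 + 29 days = Mon Mar 20 2034.
Next gap: 34 days. Mon Mar 20 2034 + 34 days = Sun Apr 23 2034.

Mon Mar 20 2034, Sun Apr 23 2034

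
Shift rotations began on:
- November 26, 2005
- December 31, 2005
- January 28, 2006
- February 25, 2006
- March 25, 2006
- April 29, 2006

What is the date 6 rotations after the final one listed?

These are Saturdays with 35, 28, 28, 28, 35-day gaps.
Each is the final Saturday of its month — December 31, 2005 is past the 28th, so '4th Saturday' doesn't fit.
Last Saturday of May 2006: May 27, 2006.
June 2006 ends with Saturday June 24, 2006.
July 2006 ends with Saturday July 29, 2006.
August 2006 ends with Saturday August 26, 2006.
Last Saturday of September 2006: September 30, 2006.
Last Saturday of October 2006: October 28, 2006.

October 28, 2006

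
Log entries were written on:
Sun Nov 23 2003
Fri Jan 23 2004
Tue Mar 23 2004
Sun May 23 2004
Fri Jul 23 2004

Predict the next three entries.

Gaps: 61, 60, 61, 61 days — not constant. Every event is on the 23rd of the month.
Pattern: the 23rd of every 2 months.
September 2004: Thu Sep 23 2004.
Next: November 2004 → Tue Nov 23 2004.
January 2005: Sun Jan 23 2005.

Thu Sep 23 2004, Tue Nov 23 2004, Sun Jan 23 2005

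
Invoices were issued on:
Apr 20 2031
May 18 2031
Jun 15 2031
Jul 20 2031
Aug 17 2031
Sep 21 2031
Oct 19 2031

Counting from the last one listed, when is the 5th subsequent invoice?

All dates are Sundays, 28, 28, 35, 28, 35, 28 days apart.
Specifically, the 3rd Sunday of each month.
3rd Sunday of November 2031: Nov 16 2031.
3rd Sunday of December 2031: Dec 21 2031.
January 2032 — 3rd Sunday is Jan 18 2032.
3rd Sunday of February 2032: Feb 15 2032.
March 2032 — 3rd Sunday is Mar 21 2032.

Mar 21 2032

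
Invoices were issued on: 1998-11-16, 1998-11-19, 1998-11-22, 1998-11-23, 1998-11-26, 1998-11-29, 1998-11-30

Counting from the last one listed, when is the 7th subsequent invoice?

The gap pattern 3, 3, 1, 3, 3, 1 repeats every 3 events.
These are the Mondays, Thursdays and Sundays of each week.
The following Thursday is 1998-12-03.
The following Sunday is 1998-12-06.
The following Monday is 1998-12-07.
Next Thursday: 1998-12-10.
Next Sunday: 1998-12-13.
The following Monday is 1998-12-14.
Next Thursday: 1998-12-17.

1998-12-17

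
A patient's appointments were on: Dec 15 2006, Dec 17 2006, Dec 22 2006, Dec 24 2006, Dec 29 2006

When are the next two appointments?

Every event lands on a Friday or Sunday (gaps cycle 2, 5, 2, 5).
So the schedule is: every Friday and Sunday.
Next Sunday: Dec 31 2006.
The following Friday is Jan 5 2007.

Dec 31 2006, Jan 5 2007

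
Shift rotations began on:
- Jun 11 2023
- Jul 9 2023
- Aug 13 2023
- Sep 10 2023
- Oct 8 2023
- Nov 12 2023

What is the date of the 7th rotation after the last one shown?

Jun 9 2024

Gaps: 28, 35, 28, 28, 35 days — a mix of 28 and 35. Every date is a Sunday.
Each is the 2nd Sunday of its month.
December 2023 — 2nd Sunday is Dec 10 2023.
January 2024 — 2nd Sunday is Jan 14 2024.
February 2024 — 2nd Sunday is Feb 11 2024.
March 2024 — 2nd Sunday is Mar 10 2024.
2nd Sunday of April 2024: Apr 14 2024.
May 2024 — 2nd Sunday is May 12 2024.
2nd Sunday of June 2024: Jun 9 2024.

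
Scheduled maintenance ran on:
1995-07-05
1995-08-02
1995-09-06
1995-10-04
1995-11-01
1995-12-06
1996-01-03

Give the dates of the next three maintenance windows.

1996-02-07, 1996-03-06, 1996-04-03

Gaps: 28, 35, 28, 28, 35, 28 days — a mix of 28 and 35. Every date is a Wednesday.
Each is the 1st Wednesday of its month.
1st Wednesday of February 1996: 1996-02-07.
1st Wednesday of March 1996: 1996-03-06.
1st Wednesday of April 1996: 1996-04-03.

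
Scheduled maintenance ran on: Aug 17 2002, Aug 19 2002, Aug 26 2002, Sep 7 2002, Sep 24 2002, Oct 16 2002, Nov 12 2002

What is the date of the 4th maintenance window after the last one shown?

The spacing grows by 5 each time: 2, 7, 12, 17, 22, 27 days.
Next gap: 32 days. Nov 12 2002 + 32 days = Dec 14 2002.
Next gap: 37 days. Dec 14 2002 + 37 days = Jan 20 2003.
Next gap: 42 days. Jan 20 2003 + 42 days = Mar 3 2003.
Next gap: 47 days. Mar 3 2003 + 47 days = Apr 19 2003.

Apr 19 2003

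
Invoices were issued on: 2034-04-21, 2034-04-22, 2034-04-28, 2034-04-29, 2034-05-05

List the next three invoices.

The gap pattern 1, 6, 1, 6 repeats every 2 events.
These are the Fridays and Saturdays of each week.
The following Saturday is 2034-05-06.
Next Friday: 2034-05-12.
Next Saturday: 2034-05-13.

2034-05-06, 2034-05-12, 2034-05-13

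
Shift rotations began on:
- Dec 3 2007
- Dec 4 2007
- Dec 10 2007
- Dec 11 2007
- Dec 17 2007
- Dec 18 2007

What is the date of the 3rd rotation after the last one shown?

The gap pattern 1, 6, 1, 6, 1 repeats every 2 events.
These are the Mondays and Tuesdays of each week.
Next Monday: Dec 24 2007.
Next Tuesday: Dec 25 2007.
The following Monday is Dec 31 2007.

Dec 31 2007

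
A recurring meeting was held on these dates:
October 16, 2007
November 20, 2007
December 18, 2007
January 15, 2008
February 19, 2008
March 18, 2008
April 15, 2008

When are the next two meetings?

May 20, 2008; June 17, 2008

These are Tuesdays at 28- or 35-day spacing (35, 28, 28, 35, 28, 28).
The pattern: 3rd Tuesday of the month.
3rd Tuesday of May 2008: May 20, 2008.
3rd Tuesday of June 2008: June 17, 2008.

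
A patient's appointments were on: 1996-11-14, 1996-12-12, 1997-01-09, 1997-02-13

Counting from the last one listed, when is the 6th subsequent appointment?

1997-08-14

Gaps: 28, 28, 35 days — a mix of 28 and 35. Every date is a Thursday.
Each is the 2nd Thursday of its month.
2nd Thursday of March 1997: 1997-03-13.
2nd Thursday of April 1997: 1997-04-10.
2nd Thursday of May 1997: 1997-05-08.
June 1997 — 2nd Thursday is 1997-06-12.
July 1997 — 2nd Thursday is 1997-07-10.
2nd Thursday of August 1997: 1997-08-14.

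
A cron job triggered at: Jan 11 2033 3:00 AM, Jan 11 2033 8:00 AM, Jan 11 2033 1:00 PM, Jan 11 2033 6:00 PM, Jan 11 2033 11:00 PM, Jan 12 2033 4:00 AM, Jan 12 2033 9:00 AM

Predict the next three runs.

Jan 12 2033 2:00 PM, Jan 12 2033 7:00 PM, Jan 13 2033 12:00 AM

Gaps: 5, 5, 5, 5, 5, 5 hours — each event is 5 hours after the previous one.
Jan 12 2033 9:00 AM + 5 h = Jan 12 2033 2:00 PM.
Jan 12 2033 2:00 PM + 5 h = Jan 12 2033 7:00 PM.
Jan 12 2033 7:00 PM + 5 h = Jan 13 2033 12:00 AM.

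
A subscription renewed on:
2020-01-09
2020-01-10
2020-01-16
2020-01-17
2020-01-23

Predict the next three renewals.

The gap pattern 1, 6, 1, 6 repeats every 2 events.
These are the Thursdays and Fridays of each week.
The following Friday is 2020-01-24.
The following Thursday is 2020-01-30.
The following Friday is 2020-01-31.

2020-01-24, 2020-01-30, 2020-01-31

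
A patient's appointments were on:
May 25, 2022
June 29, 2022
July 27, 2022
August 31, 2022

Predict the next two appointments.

September 28, 2022; October 26, 2022

All Wednesdays; the gaps (35, 28, 35) vary with month length.
This is the last Wednesday of each month.
September 2022 ends with Wednesday September 28, 2022.
Last Wednesday of October 2022: October 26, 2022.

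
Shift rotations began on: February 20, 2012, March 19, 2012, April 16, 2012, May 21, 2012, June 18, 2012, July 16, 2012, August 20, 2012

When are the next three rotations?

All dates are Mondays, 28, 28, 35, 28, 28, 35 days apart.
Specifically, the 3rd Monday of each month.
September 2012 — 3rd Monday is September 17, 2012.
October 2012 — 3rd Monday is October 15, 2012.
November 2012 — 3rd Monday is November 19, 2012.

September 17, 2012; October 15, 2012; November 19, 2012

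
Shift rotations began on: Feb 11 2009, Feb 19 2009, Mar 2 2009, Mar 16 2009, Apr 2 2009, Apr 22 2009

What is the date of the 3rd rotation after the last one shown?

Gaps: 8, 11, 14, 17, 20 days — each gap is 3 larger than the previous one.
Next gap: 23 days. Apr 22 2009 + 23 days = May 15 2009.
Next gap: 26 days. May 15 2009 + 26 days = Jun 10 2009.
Next gap: 29 days. Jun 10 2009 + 29 days = Jul 9 2009.

Jul 9 2009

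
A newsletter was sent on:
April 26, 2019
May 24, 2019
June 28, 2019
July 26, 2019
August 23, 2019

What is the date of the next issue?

September 27, 2019

Gaps: 28, 35, 28, 28 days — a mix of 28 and 35. Every date is a Friday.
Each is the 4th Friday of its month.
September 2019 — 4th Friday is September 27, 2019.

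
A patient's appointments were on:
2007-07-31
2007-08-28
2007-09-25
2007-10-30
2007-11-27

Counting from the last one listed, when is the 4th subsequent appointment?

Every date is a Tuesday; gaps 28, 28, 35, 28 days.
Each is the last Tuesday of its month (at least one falls on the 29th or later, ruling out '4th Tuesday').
December 2007 ends with Tuesday 2007-12-25.
Last Tuesday of January 2008: 2008-01-29.
Last Tuesday of February 2008: 2008-02-26.
Last Tuesday of March 2008: 2008-03-25.

2008-03-25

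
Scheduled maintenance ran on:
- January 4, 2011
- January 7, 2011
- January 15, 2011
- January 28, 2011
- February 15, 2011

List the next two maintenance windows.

Gaps: 3, 8, 13, 18 days — each gap is 5 larger than the previous one.
Next gap: 23 days. February 15, 2011 + 23 days = March 10, 2011.
Next gap: 28 days. March 10, 2011 + 28 days = April 7, 2011.

March 10, 2011; April 7, 2011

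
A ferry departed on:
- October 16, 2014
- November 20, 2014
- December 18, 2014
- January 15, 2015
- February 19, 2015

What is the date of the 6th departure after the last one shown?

Gaps: 35, 28, 28, 35 days — a mix of 28 and 35. Every date is a Thursday.
Each is the 3rd Thursday of its month.
March 2015 — 3rd Thursday is March 19, 2015.
3rd Thursday of April 2015: April 16, 2015.
3rd Thursday of May 2015: May 21, 2015.
June 2015 — 3rd Thursday is June 18, 2015.
July 2015 — 3rd Thursday is July 16, 2015.
3rd Thursday of August 2015: August 20, 2015.

August 20, 2015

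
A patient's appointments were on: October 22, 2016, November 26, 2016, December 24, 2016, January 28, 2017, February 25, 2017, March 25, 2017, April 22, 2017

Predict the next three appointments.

These are Saturdays at 28- or 35-day spacing (35, 28, 35, 28, 28, 28).
The pattern: 4th Saturday of the month.
May 2017 — 4th Saturday is May 27, 2017.
June 2017 — 4th Saturday is June 24, 2017.
4th Saturday of July 2017: July 22, 2017.

May 27, 2017; June 24, 2017; July 22, 2017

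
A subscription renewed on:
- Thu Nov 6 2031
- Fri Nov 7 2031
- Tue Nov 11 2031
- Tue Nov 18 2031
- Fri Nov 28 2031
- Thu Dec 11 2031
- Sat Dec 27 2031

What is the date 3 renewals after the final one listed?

Tue Mar 2 2032

The spacing grows by 3 each time: 1, 4, 7, 10, 13, 16 days.
Next gap: 19 days. Sat Dec 27 2031 + 19 days = Thu Jan 15 2032.
Next gap: 22 days. Thu Jan 15 2032 + 22 days = Fri Feb 6 2032.
Next gap: 25 days. Fri Feb 6 2032 + 25 days = Tue Mar 2 2032.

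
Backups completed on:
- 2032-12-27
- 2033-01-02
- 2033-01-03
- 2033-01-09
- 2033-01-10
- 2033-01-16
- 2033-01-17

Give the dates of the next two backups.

2033-01-23, 2033-01-24

The gap pattern 6, 1, 6, 1, 6, 1 repeats every 2 events.
These are the Mondays and Sundays of each week.
Next Sunday: 2033-01-23.
The following Monday is 2033-01-24.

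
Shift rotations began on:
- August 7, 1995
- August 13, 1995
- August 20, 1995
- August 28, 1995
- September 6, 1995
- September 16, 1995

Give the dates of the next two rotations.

September 27, 1995; October 9, 1995

Gaps: 6, 7, 8, 9, 10 days — each gap is 1 larger than the previous one.
Next gap: 11 days. September 16, 1995 + 11 days = September 27, 1995.
Next gap: 12 days. September 27, 1995 + 12 days = October 9, 1995.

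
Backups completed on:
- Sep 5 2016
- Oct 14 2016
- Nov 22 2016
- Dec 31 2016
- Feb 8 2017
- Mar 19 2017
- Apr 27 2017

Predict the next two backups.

Every event comes 39 days after the last (39, 39, 39, 39, 39, 39).
Apr 27 2017 + 39 days = Jun 5 2017.
Jun 5 2017 + 39 days = Jul 14 2017.

Jun 5 2017, Jul 14 2017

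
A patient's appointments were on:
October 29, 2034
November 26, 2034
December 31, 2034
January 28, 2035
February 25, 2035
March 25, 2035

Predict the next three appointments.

April 29, 2035; May 27, 2035; June 24, 2035

All Sundays; the gaps (28, 35, 28, 28, 28) vary with month length.
This is the last Sunday of each month.
Last Sunday of April 2035: April 29, 2035.
Last Sunday of May 2035: May 27, 2035.
June 2035 ends with Sunday June 24, 2035.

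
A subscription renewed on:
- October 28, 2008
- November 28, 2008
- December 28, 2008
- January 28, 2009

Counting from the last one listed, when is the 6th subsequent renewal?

July 28, 2009

Gaps: 31, 30, 31 days — not constant. Every event is on the 28th of the month.
Pattern: the 28th of each month.
February 2009: February 28, 2009.
Next: March 2009 → March 28, 2009.
April 2009: April 28, 2009.
May 2009: May 28, 2009.
Next: June 2009 → June 28, 2009.
July 2009: July 28, 2009.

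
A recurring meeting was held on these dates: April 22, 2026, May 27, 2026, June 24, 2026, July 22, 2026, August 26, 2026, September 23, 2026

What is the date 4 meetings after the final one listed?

Gaps: 35, 28, 28, 35, 28 days — a mix of 28 and 35. Every date is a Wednesday.
Each is the 4th Wednesday of its month.
4th Wednesday of October 2026: October 28, 2026.
4th Wednesday of November 2026: November 25, 2026.
4th Wednesday of December 2026: December 23, 2026.
4th Wednesday of January 2027: January 27, 2027.

January 27, 2027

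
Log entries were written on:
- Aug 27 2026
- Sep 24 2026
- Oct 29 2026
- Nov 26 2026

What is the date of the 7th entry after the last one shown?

Jun 24 2027

Every date is a Thursday; gaps 28, 35, 28 days.
Each is the last Thursday of its month (at least one falls on the 29th or later, ruling out '4th Thursday').
Last Thursday of December 2026: Dec 31 2026.
Last Thursday of January 2027: Jan 28 2027.
February 2027 ends with Thursday Feb 25 2027.
March 2027 ends with Thursday Mar 25 2027.
April 2027 ends with Thursday Apr 29 2027.
May 2027 ends with Thursday May 27 2027.
Last Thursday of June 2027: Jun 24 2027.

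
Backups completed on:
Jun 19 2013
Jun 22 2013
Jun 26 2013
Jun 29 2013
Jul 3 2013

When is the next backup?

Jul 6 2013

Every event lands on a Wednesday or Saturday (gaps cycle 3, 4, 3, 4).
So the schedule is: every Wednesday and Saturday.
The following Saturday is Jul 6 2013.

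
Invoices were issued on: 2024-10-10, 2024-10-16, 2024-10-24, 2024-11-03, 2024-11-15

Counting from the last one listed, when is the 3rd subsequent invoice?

2025-01-02

Gaps: 6, 8, 10, 12 days — each gap is 2 larger than the previous one.
Next gap: 14 days. 2024-11-15 + 14 days = 2024-11-29.
Next gap: 16 days. 2024-11-29 + 16 days = 2024-12-15.
Next gap: 18 days. 2024-12-15 + 18 days = 2025-01-02.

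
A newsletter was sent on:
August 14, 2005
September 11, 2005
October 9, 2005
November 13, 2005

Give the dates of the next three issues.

These are Sundays at 28- or 35-day spacing (28, 28, 35).
The pattern: 2nd Sunday of the month.
December 2005 — 2nd Sunday is December 11, 2005.
January 2006 — 2nd Sunday is January 8, 2006.
2nd Sunday of February 2006: February 12, 2006.

December 11, 2005; January 8, 2006; February 12, 2006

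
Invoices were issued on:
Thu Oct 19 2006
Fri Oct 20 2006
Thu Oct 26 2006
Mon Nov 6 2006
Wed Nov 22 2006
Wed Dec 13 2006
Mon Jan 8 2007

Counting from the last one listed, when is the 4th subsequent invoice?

Mon Jun 11 2007

The spacing grows by 5 each time: 1, 6, 11, 16, 21, 26 days.
Next gap: 31 days. Mon Jan 8 2007 + 31 days = Thu Feb 8 2007.
Next gap: 36 days. Thu Feb 8 2007 + 36 days = Fri Mar 16 2007.
Next gap: 41 days. Fri Mar 16 2007 + 41 days = Thu Apr 26 2007.
Next gap: 46 days. Thu Apr 26 2007 + 46 days = Mon Jun 11 2007.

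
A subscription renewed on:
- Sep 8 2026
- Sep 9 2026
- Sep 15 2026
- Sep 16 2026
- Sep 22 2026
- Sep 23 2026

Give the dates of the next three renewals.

The gap pattern 1, 6, 1, 6, 1 repeats every 2 events.
These are the Tuesdays and Wednesdays of each week.
Next Tuesday: Sep 29 2026.
Next Wednesday: Sep 30 2026.
Next Tuesday: Oct 6 2026.

Sep 29 2026, Sep 30 2026, Oct 6 2026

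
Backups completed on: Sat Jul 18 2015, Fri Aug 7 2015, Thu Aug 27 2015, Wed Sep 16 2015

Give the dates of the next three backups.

Tue Oct 6 2015, Mon Oct 26 2015, Sun Nov 15 2015

Gaps between consecutive events: 20, 20, 20 days — a constant 20-day interval.
Wed Sep 16 2015 + 20 days = Tue Oct 6 2015.
Tue Oct 6 2015 + 20 days = Mon Oct 26 2015.
Mon Oct 26 2015 + 20 days = Sun Nov 15 2015.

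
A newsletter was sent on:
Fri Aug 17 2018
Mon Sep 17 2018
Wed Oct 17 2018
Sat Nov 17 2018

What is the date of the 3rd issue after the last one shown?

Gaps: 31, 30, 31 days — not constant. Every event is on the 17th of the month.
Pattern: the 17th of each month.
December 2018: Mon Dec 17 2018.
January 2019: Thu Jan 17 2019.
Next: February 2019 → Sun Feb 17 2019.

Sun Feb 17 2019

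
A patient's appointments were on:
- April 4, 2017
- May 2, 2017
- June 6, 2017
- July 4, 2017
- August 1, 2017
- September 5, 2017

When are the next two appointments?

Gaps: 28, 35, 28, 28, 35 days — a mix of 28 and 35. Every date is a Tuesday.
Each is the 1st Tuesday of its month.
October 2017 — 1st Tuesday is October 3, 2017.
November 2017 — 1st Tuesday is November 7, 2017.

October 3, 2017; November 7, 2017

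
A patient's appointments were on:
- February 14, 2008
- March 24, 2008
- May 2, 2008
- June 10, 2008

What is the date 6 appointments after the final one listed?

The spacing is 39, 39, 39 days — always 39 days.
June 10, 2008 + 39 days = July 19, 2008.
July 19, 2008 + 39 days = August 27, 2008.
August 27, 2008 + 39 days = October 5, 2008.
October 5, 2008 + 39 days = November 13, 2008.
November 13, 2008 + 39 days = December 22, 2008.
December 22, 2008 + 39 days = January 30, 2009.

January 30, 2009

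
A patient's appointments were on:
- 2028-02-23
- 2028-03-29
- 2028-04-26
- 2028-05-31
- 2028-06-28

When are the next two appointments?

2028-07-26, 2028-08-30

All Wednesdays; the gaps (35, 28, 35, 28) vary with month length.
This is the last Wednesday of each month.
Last Wednesday of July 2028: 2028-07-26.
Last Wednesday of August 2028: 2028-08-30.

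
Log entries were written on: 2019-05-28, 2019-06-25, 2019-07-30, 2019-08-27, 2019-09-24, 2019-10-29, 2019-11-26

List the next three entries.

All Tuesdays; the gaps (28, 35, 28, 28, 35, 28) vary with month length.
This is the last Tuesday of each month.
December 2019 ends with Tuesday 2019-12-31.
Last Tuesday of January 2020: 2020-01-28.
Last Tuesday of February 2020: 2020-02-25.

2019-12-31, 2020-01-28, 2020-02-25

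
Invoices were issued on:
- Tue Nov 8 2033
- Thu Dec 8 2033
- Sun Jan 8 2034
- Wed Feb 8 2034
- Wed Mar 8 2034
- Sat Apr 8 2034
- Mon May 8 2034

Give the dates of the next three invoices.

Thu Jun 8 2034, Sat Jul 8 2034, Tue Aug 8 2034

Each date is the 8th; the gaps (30, 31, 31, 28, 31, 30) track the month lengths.
The rule is the 8th of each month.
June 2034: Thu Jun 8 2034.
Next: July 2034 → Sat Jul 8 2034.
August 2034: Tue Aug 8 2034.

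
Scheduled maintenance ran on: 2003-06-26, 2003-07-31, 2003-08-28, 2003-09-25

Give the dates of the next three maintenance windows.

2003-10-30, 2003-11-27, 2003-12-25

Every date is a Thursday; gaps 35, 28, 28 days.
Each is the last Thursday of its month (at least one falls on the 29th or later, ruling out '4th Thursday').
October 2003 ends with Thursday 2003-10-30.
Last Thursday of November 2003: 2003-11-27.
Last Thursday of December 2003: 2003-12-25.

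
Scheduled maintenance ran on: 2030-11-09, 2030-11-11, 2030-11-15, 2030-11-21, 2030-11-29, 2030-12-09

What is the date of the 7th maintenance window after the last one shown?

2031-04-14

The spacing grows by 2 each time: 2, 4, 6, 8, 10 days.
Next gap: 12 days. 2030-12-09 + 12 days = 2030-12-21.
Next gap: 14 days. 2030-12-21 + 14 days = 2031-01-04.
Next gap: 16 days. 2031-01-04 + 16 days = 2031-01-20.
Next gap: 18 days. 2031-01-20 + 18 days = 2031-02-07.
Next gap: 20 days. 2031-02-07 + 20 days = 2031-02-27.
Next gap: 22 days. 2031-02-27 + 22 days = 2031-03-21.
Next gap: 24 days. 2031-03-21 + 24 days = 2031-04-14.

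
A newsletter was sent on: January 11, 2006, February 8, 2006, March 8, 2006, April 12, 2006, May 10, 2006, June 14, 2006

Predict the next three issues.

All dates are Wednesdays, 28, 28, 35, 28, 35 days apart.
Specifically, the 2nd Wednesday of each month.
2nd Wednesday of July 2006: July 12, 2006.
2nd Wednesday of August 2006: August 9, 2006.
2nd Wednesday of September 2006: September 13, 2006.

July 12, 2006; August 9, 2006; September 13, 2006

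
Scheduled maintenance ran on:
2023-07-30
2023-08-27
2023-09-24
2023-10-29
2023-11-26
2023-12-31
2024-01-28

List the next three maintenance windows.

2024-02-25, 2024-03-31, 2024-04-28

Every date is a Sunday; gaps 28, 28, 35, 28, 35, 28 days.
Each is the last Sunday of its month (at least one falls on the 29th or later, ruling out '4th Sunday').
February 2024 ends with Sunday 2024-02-25.
March 2024 ends with Sunday 2024-03-31.
Last Sunday of April 2024: 2024-04-28.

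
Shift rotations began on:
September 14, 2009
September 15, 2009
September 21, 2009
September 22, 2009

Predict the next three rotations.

September 28, 2009; September 29, 2009; October 5, 2009

The gap pattern 1, 6, 1 repeats every 2 events.
These are the Mondays and Tuesdays of each week.
Next Monday: September 28, 2009.
Next Tuesday: September 29, 2009.
Next Monday: October 5, 2009.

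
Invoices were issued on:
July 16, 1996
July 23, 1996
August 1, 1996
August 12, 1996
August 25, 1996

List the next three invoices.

Intervals are 7, 9, 11, 13 days — an arithmetic progression with common difference 2.
Next gap: 15 days. August 25, 1996 + 15 days = September 9, 1996.
Next gap: 17 days. September 9, 1996 + 17 days = September 26, 1996.
Next gap: 19 days. September 26, 1996 + 19 days = October 15, 1996.

September 9, 1996; September 26, 1996; October 15, 1996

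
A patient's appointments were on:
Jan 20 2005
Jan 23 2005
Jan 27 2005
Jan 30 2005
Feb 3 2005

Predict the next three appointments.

Feb 6 2005, Feb 10 2005, Feb 13 2005

Gaps: 3, 4, 3, 4 days — not constant, but cyclic with period 2.
The events fall on every Thursday and Sunday.
Next Sunday: Feb 6 2005.
Next Thursday: Feb 10 2005.
Next Sunday: Feb 13 2005.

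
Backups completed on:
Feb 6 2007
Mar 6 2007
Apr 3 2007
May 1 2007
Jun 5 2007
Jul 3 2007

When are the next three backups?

All dates are Tuesdays, 28, 28, 28, 35, 28 days apart.
Specifically, the 1st Tuesday of each month.
1st Tuesday of August 2007: Aug 7 2007.
1st Tuesday of September 2007: Sep 4 2007.
1st Tuesday of October 2007: Oct 2 2007.

Aug 7 2007, Sep 4 2007, Oct 2 2007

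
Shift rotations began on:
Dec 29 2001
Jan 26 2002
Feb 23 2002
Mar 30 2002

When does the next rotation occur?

Apr 27 2002

Every date is a Saturday; gaps 28, 28, 35 days.
Each is the last Saturday of its month (at least one falls on the 29th or later, ruling out '4th Saturday').
April 2002 ends with Saturday Apr 27 2002.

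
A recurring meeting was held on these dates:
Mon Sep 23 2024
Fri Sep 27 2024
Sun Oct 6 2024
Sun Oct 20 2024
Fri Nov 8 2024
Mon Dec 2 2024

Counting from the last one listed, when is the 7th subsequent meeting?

The spacing grows by 5 each time: 4, 9, 14, 19, 24 days.
Next gap: 29 days. Mon Dec 2 2024 + 29 days = Tue Dec 31 2024.
Next gap: 34 days. Tue Dec 31 2024 + 34 days = Mon Feb 3 2025.
Next gap: 39 days. Mon Feb 3 2025 + 39 days = Fri Mar 14 2025.
Next gap: 44 days. Fri Mar 14 2025 + 44 days = Sun Apr 27 2025.
Next gap: 49 days. Sun Apr 27 2025 + 49 days = Sun Jun 15 2025.
Next gap: 54 days. Sun Jun 15 2025 + 54 days = Fri Aug 8 2025.
Next gap: 59 days. Fri Aug 8 2025 + 59 days = Mon Oct 6 2025.

Mon Oct 6 2025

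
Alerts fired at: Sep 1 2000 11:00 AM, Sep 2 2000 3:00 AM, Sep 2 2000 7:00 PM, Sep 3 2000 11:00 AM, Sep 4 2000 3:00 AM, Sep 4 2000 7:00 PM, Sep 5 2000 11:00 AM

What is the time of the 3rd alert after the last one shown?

Sep 7 2000 11:00 AM

Gaps: 16, 16, 16, 16, 16, 16 hours — each event is 16 hours after the previous one.
Sep 5 2000 11:00 AM + 16 h = Sep 6 2000 3:00 AM.
Sep 6 2000 3:00 AM + 16 h = Sep 6 2000 7:00 PM.
Sep 6 2000 7:00 PM + 16 h = Sep 7 2000 11:00 AM.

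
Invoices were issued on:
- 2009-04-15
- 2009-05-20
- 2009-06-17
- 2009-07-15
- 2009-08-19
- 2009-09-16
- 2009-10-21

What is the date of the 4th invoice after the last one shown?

2010-02-17

These are Wednesdays at 28- or 35-day spacing (35, 28, 28, 35, 28, 35).
The pattern: 3rd Wednesday of the month.
November 2009 — 3rd Wednesday is 2009-11-18.
December 2009 — 3rd Wednesday is 2009-12-16.
January 2010 — 3rd Wednesday is 2010-01-20.
3rd Wednesday of February 2010: 2010-02-17.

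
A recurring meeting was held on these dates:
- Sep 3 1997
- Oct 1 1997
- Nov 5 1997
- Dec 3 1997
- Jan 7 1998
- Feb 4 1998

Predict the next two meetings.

All dates are Wednesdays, 28, 35, 28, 35, 28 days apart.
Specifically, the 1st Wednesday of each month.
1st Wednesday of March 1998: Mar 4 1998.
April 1998 — 1st Wednesday is Apr 1 1998.

Mar 4 1998, Apr 1 1998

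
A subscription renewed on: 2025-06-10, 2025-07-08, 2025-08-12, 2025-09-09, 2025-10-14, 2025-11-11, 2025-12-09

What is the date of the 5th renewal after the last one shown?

2026-05-12

These are Tuesdays at 28- or 35-day spacing (28, 35, 28, 35, 28, 28).
The pattern: 2nd Tuesday of the month.
2nd Tuesday of January 2026: 2026-01-13.
February 2026 — 2nd Tuesday is 2026-02-10.
2nd Tuesday of March 2026: 2026-03-10.
2nd Tuesday of April 2026: 2026-04-14.
May 2026 — 2nd Tuesday is 2026-05-12.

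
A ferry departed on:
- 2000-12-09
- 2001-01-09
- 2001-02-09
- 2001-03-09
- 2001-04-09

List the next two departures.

Each date is the 9th; the gaps (31, 31, 28, 31) track the month lengths.
The rule is the 9th of each month.
Next: May 2001 → 2001-05-09.
Next: June 2001 → 2001-06-09.

2001-05-09, 2001-06-09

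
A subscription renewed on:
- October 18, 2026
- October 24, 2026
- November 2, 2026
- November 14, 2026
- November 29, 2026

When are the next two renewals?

Gaps: 6, 9, 12, 15 days — each gap is 3 larger than the previous one.
Next gap: 18 days. November 29, 2026 + 18 days = December 17, 2026.
Next gap: 21 days. December 17, 2026 + 21 days = January 7, 2027.

December 17, 2026; January 7, 2027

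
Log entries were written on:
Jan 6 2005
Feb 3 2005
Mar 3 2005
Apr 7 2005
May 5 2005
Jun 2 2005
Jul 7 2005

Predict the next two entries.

Aug 4 2005, Sep 1 2005

All dates are Thursdays, 28, 28, 35, 28, 28, 35 days apart.
Specifically, the 1st Thursday of each month.
1st Thursday of August 2005: Aug 4 2005.
September 2005 — 1st Thursday is Sep 1 2005.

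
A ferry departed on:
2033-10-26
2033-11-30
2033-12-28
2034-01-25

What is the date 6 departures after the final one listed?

All Wednesdays; the gaps (35, 28, 28) vary with month length.
This is the last Wednesday of each month.
Last Wednesday of February 2034: 2034-02-22.
March 2034 ends with Wednesday 2034-03-29.
Last Wednesday of April 2034: 2034-04-26.
Last Wednesday of May 2034: 2034-05-31.
June 2034 ends with Wednesday 2034-06-28.
July 2034 ends with Wednesday 2034-07-26.

2034-07-26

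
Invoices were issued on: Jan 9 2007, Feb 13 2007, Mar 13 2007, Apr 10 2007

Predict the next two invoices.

All dates are Tuesdays, 35, 28, 28 days apart.
Specifically, the 2nd Tuesday of each month.
May 2007 — 2nd Tuesday is May 8 2007.
June 2007 — 2nd Tuesday is Jun 12 2007.

May 8 2007, Jun 12 2007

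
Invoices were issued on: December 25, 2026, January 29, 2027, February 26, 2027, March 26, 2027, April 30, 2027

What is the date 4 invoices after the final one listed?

August 27, 2027

All Fridays; the gaps (35, 28, 28, 35) vary with month length.
This is the last Friday of each month.
May 2027 ends with Friday May 28, 2027.
June 2027 ends with Friday June 25, 2027.
Last Friday of July 2027: July 30, 2027.
August 2027 ends with Friday August 27, 2027.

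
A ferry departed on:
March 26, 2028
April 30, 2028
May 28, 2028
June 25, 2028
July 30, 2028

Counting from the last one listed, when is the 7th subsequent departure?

February 25, 2029

Every date is a Sunday; gaps 35, 28, 28, 35 days.
Each is the last Sunday of its month (at least one falls on the 29th or later, ruling out '4th Sunday').
Last Sunday of August 2028: August 27, 2028.
September 2028 ends with Sunday September 24, 2028.
October 2028 ends with Sunday October 29, 2028.
Last Sunday of November 2028: November 26, 2028.
December 2028 ends with Sunday December 31, 2028.
January 2029 ends with Sunday January 28, 2029.
February 2029 ends with Sunday February 25, 2029.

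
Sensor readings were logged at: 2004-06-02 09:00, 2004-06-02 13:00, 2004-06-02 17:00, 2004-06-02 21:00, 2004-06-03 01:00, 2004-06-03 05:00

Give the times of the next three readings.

2004-06-03 09:00, 2004-06-03 13:00, 2004-06-03 17:00

The interval is a steady 4 hours (4, 4, 4, 4, 4).
2004-06-03 05:00 + 4 h = 2004-06-03 09:00.
2004-06-03 09:00 + 4 h = 2004-06-03 13:00.
2004-06-03 13:00 + 4 h = 2004-06-03 17:00.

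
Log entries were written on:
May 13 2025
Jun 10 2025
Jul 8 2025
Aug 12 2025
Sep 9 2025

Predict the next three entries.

All dates are Tuesdays, 28, 28, 35, 28 days apart.
Specifically, the 2nd Tuesday of each month.
October 2025 — 2nd Tuesday is Oct 14 2025.
November 2025 — 2nd Tuesday is Nov 11 2025.
December 2025 — 2nd Tuesday is Dec 9 2025.

Oct 14 2025, Nov 11 2025, Dec 9 2025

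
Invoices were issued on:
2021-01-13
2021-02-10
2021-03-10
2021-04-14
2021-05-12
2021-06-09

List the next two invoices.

These are Wednesdays at 28- or 35-day spacing (28, 28, 35, 28, 28).
The pattern: 2nd Wednesday of the month.
2nd Wednesday of July 2021: 2021-07-14.
August 2021 — 2nd Wednesday is 2021-08-11.

2021-07-14, 2021-08-11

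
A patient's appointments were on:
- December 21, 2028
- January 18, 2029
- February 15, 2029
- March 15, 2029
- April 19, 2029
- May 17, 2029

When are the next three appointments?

All dates are Thursdays, 28, 28, 28, 35, 28 days apart.
Specifically, the 3rd Thursday of each month.
June 2029 — 3rd Thursday is June 21, 2029.
3rd Thursday of July 2029: July 19, 2029.
3rd Thursday of August 2029: August 16, 2029.

June 21, 2029; July 19, 2029; August 16, 2029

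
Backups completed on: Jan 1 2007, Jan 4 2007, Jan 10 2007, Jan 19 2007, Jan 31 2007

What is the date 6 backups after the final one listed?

Jun 15 2007

Intervals are 3, 6, 9, 12 days — an arithmetic progression with common difference 3.
Next gap: 15 days. Jan 31 2007 + 15 days = Feb 15 2007.
Next gap: 18 days. Feb 15 2007 + 18 days = Mar 5 2007.
Next gap: 21 days. Mar 5 2007 + 21 days = Mar 26 2007.
Next gap: 24 days. Mar 26 2007 + 24 days = Apr 19 2007.
Next gap: 27 days. Apr 19 2007 + 27 days = May 16 2007.
Next gap: 30 days. May 16 2007 + 30 days = Jun 15 2007.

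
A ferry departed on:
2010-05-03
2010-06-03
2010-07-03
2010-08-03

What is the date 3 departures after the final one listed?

Gaps: 31, 30, 31 days — not constant. Every event is on the 3rd of the month.
Pattern: the 3rd of each month.
September 2010: 2010-09-03.
Next: October 2010 → 2010-10-03.
November 2010: 2010-11-03.

2010-11-03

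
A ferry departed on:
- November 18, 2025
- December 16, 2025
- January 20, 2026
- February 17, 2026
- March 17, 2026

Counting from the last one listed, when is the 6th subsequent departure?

September 15, 2026

Gaps: 28, 35, 28, 28 days — a mix of 28 and 35. Every date is a Tuesday.
Each is the 3rd Tuesday of its month.
April 2026 — 3rd Tuesday is April 21, 2026.
May 2026 — 3rd Tuesday is May 19, 2026.
3rd Tuesday of June 2026: June 16, 2026.
July 2026 — 3rd Tuesday is July 21, 2026.
August 2026 — 3rd Tuesday is August 18, 2026.
3rd Tuesday of September 2026: September 15, 2026.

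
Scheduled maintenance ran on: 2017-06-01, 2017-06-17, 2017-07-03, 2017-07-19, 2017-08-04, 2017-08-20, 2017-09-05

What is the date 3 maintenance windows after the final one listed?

Every event comes 16 days after the last (16, 16, 16, 16, 16, 16).
2017-09-05 + 16 days = 2017-09-21.
2017-09-21 + 16 days = 2017-10-07.
2017-10-07 + 16 days = 2017-10-23.

2017-10-23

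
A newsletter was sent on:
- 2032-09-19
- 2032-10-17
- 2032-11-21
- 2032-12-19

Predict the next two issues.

All dates are Sundays, 28, 35, 28 days apart.
Specifically, the 3rd Sunday of each month.
3rd Sunday of January 2033: 2033-01-16.
3rd Sunday of February 2033: 2033-02-20.

2033-01-16, 2033-02-20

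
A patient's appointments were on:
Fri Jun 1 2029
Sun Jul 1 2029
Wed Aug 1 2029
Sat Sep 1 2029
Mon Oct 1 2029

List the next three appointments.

Thu Nov 1 2029, Sat Dec 1 2029, Tue Jan 1 2030

Gaps: 30, 31, 31, 30 days — not constant. Every event is on the 1st of the month.
Pattern: the 1st of each month.
November 2029: Thu Nov 1 2029.
December 2029: Sat Dec 1 2029.
January 2030: Tue Jan 1 2030.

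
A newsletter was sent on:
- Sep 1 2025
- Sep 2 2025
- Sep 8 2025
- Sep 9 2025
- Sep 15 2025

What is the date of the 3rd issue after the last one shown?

Sep 23 2025

Every event lands on a Monday or Tuesday (gaps cycle 1, 6, 1, 6).
So the schedule is: every Monday and Tuesday.
Next Tuesday: Sep 16 2025.
The following Monday is Sep 22 2025.
Next Tuesday: Sep 23 2025.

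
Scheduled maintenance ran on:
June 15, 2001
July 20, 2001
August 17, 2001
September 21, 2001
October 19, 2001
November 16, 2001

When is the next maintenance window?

All dates are Fridays, 35, 28, 35, 28, 28 days apart.
Specifically, the 3rd Friday of each month.
December 2001 — 3rd Friday is December 21, 2001.

December 21, 2001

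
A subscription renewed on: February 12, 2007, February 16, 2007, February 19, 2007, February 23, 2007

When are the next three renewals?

February 26, 2007; March 2, 2007; March 5, 2007

The gap pattern 4, 3, 4 repeats every 2 events.
These are the Mondays and Fridays of each week.
The following Monday is February 26, 2007.
Next Friday: March 2, 2007.
The following Monday is March 5, 2007.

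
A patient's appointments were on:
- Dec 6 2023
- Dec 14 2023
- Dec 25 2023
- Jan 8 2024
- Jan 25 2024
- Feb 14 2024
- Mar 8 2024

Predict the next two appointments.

Intervals are 8, 11, 14, 17, 20, 23 days — an arithmetic progression with common difference 3.
Next gap: 26 days. Mar 8 2024 + 26 days = Apr 3 2024.
Next gap: 29 days. Apr 3 2024 + 29 days = May 2 2024.

Apr 3 2024, May 2 2024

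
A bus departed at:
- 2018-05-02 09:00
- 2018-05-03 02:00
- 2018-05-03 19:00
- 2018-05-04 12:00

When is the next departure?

Gaps: 17, 17, 17 hours — each event is 17 hours after the previous one.
2018-05-04 12:00 + 17 h = 2018-05-05 05:00.

2018-05-05 05:00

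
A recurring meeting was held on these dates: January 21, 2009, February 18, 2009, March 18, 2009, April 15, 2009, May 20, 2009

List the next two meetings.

June 17, 2009; July 15, 2009

Gaps: 28, 28, 28, 35 days — a mix of 28 and 35. Every date is a Wednesday.
Each is the 3rd Wednesday of its month.
3rd Wednesday of June 2009: June 17, 2009.
3rd Wednesday of July 2009: July 15, 2009.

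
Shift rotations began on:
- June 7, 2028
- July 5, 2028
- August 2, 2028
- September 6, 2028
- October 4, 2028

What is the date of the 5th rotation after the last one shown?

All dates are Wednesdays, 28, 28, 35, 28 days apart.
Specifically, the 1st Wednesday of each month.
November 2028 — 1st Wednesday is November 1, 2028.
December 2028 — 1st Wednesday is December 6, 2028.
1st Wednesday of January 2029: January 3, 2029.
1st Wednesday of February 2029: February 7, 2029.
March 2029 — 1st Wednesday is March 7, 2029.

March 7, 2029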